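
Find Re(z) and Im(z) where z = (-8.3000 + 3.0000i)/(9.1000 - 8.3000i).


Multiply by conjugate: (-8.3000 + 3.0000i)(9.1000 + 8.3000i) / (9.1^2 + (-8.3)^2)
Numerator real = -8.3*9.1 + 3*(-8.3) = -100.43
Numerator imag = 3*9.1 - (-8.3)*(-8.3) = -41.59
Denominator = 151.7
Re(z) = -100.43/151.7 = -0.6620
Im(z) = -41.59/151.7 = -0.2742

Re(z) = -0.6620, Im(z) = -0.2742


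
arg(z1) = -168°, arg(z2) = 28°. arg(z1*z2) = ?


arg(z1*z2) = -168° + 28° = -140°
Normalized to (-180°, 180°]: -140°

-140°


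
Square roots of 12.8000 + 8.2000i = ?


|z| = sqrt(163.84+67.24) = 15.2013
sqrt((|z|+a)/2) = sqrt((15.2013+12.8)/2) = sqrt(14.0007) = 3.7417
sqrt((|z|-a)/2) = sqrt((15.2013-12.8)/2) = sqrt(1.2007) = 1.0957

±(3.7417 + 1.0957i) i.e. 3.7417 + 1.0957i and -3.7417 - 1.0957i


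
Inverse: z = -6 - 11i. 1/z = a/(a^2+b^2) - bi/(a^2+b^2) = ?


|z|^2 = 36+121 = 157
1/z = (-6 + 11i)/157

1/z = -0.0382 + 0.0701i


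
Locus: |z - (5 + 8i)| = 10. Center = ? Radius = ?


|z - z0| = r is a circle with center z0 and radius r.
Center = (5, 8), radius = 10

Circle with center (5, 8) and radius 10


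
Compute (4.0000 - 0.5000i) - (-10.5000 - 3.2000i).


Real: 4 + 10.5 = 14.5
Imag: -0.5 + 3.2 = 2.7

14.5000 + 2.7000i


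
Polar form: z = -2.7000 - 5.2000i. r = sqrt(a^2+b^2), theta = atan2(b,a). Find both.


r = sqrt(7.29+27.04) = sqrt(34.33) = 5.8592
theta = atan2(-5.2, -2.7) = -117.4397 degrees

r = 5.8592, theta = -117.4397 degrees


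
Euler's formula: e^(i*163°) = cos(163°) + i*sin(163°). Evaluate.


cos(163°) = -0.9563
sin(163°) = 0.2924

e^(i*163°) = -0.9563 + 0.2924i


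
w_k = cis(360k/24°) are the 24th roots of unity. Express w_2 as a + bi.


Angle = 360*2/24 = 30°
a = cos(30°) = 0.8660
b = sin(30°) = 0.5000

0.8660 + 0.5000i


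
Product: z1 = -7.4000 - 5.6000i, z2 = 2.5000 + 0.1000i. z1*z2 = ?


Real = -7.4*2.5 - (-5.6)*0.1 = -18.5 - (-0.56) = -17.94
Imag = -7.4*0.1 + 2.5*(-5.6) = -0.74 - (14) = -14.74

-17.9400 - 14.7400i


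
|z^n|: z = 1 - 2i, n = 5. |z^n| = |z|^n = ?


|z| = sqrt(1+4) = sqrt(5) = 2.2361
|z^5| = |z|^5 = (sqrt(5))^5 = 5^2 * sqrt(5) = 25*sqrt(5)

|z^5| = 25*sqrt(5) ≈ 55.9017


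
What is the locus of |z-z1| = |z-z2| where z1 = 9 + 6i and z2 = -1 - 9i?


Equal distances means the locus is the perpendicular bisector of z1 and z2.
Midpoint = ((9+(-1))/2, (6+(-9))/2) = (4.0000, -1.5000)

Perpendicular bisector through (4.0000, -1.5000)


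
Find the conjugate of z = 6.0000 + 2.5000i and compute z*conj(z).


z_bar = 6.0000 - 2.5000i
z*z_bar = 6^2 + 2.5^2 = 36 + 6.25 = 42.25

z_bar = 6.0000 - 2.5000i, z*z_bar = 42.25


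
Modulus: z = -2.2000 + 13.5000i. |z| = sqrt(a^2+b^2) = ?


|z| = sqrt((-2.2)^2 + 13.5^2) = sqrt(4.84 + 182.25) = sqrt(187.09) = 13.6781

|z| = 13.6781


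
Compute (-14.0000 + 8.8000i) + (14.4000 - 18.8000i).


Real: -14 + 14.4 = 0.4
Imag: 8.8 - 18.8 = -10

0.4000 - 10.0000i


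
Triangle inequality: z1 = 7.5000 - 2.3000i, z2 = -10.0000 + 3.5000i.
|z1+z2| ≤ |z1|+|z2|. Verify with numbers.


|z1| = sqrt(7.5^2 + (-2.3)^2) = sqrt(61.54) = 7.8447
|z2| = sqrt((-10)^2 + 3.5^2) = sqrt(112.25) = 10.5948
z1+z2 = -2.5000 + 1.2000i
|z1+z2| = sqrt(7.69) = 2.7731
|z1|+|z2| = 7.8447 + 10.5948 = 18.4395

|z1+z2| = 2.7731 ≤ |z1|+|z2| = 18.4395 (verified)


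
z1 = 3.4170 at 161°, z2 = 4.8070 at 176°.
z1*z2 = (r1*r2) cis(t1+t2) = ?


r = 3.4170 * 4.8070 = 16.4255
theta = 161° + 176° = 337° = 337° (mod 360)

16.4255 cis(337°)


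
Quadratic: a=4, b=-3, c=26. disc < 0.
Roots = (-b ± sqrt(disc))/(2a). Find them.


disc = (-3)^2 - 4*4*26 = 9 - 416 = -407
sqrt(|disc|) = sqrt(407) = 20.1742
Real part = 3/(2*4) = 0.3750
Imag part = 20.1742/(2*4) = 2.5218

0.3750 ± 2.5218i


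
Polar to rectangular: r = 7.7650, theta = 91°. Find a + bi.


a = 7.7650*cos(91°) = 7.7650*(-0.01745) = -0.1355
b = 7.7650*sin(91°) = 7.7650*0.99985 = 7.7638

-0.1355 + 7.7638i


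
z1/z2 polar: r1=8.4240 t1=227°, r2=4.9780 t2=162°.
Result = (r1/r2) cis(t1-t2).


r = 8.4240 / 4.9780 = 1.6922
theta = 227° - 162° = 65° = 65° (mod 360)

1.6922 cis(65°)


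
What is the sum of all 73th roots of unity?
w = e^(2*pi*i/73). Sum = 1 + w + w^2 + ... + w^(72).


The sum of all 73th roots of unity is 0.
Geometric series: (1 - w^73)/(1 - w) = (1-1)/(1-w) = 0 since w^73 = 1, w ≠ 1.
Alternatively: coefficient of z^72 in z^73 - 1 is 0.

0


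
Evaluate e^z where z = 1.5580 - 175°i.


e^1.5580 = 4.7493
cos(-175°) = -0.99619
sin(-175°) = -0.08716
Real = 4.7493*(-0.99619) = -4.7312
Imag = 4.7493*(-0.08716) = -0.4139

-4.7312 - 0.4139i


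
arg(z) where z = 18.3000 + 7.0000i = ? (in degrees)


Re = 18.3, Im = 7
arg = atan2(7, 18.3) = 20.9325 degrees

arg(z) = 20.9325 degrees


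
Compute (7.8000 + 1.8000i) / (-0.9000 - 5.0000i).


Conjugate of z2 = -0.9000 + 5.0000i
Numerator: (7.8000 + 1.8000i)(-0.9000 + 5.0000i) = -16.0200 + 37.3800i
Denominator: (-0.9)^2 + (-5)^2 = 25.81
Result = (-16.0200 + 37.3800i)/25.81

-0.6207 + 1.4483i


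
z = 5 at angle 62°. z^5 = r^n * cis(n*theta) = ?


r^5 = 5^5 = 3125
n*theta = 5*62° = 310° = 310° (mod 360)
a = 3125*cos(310°) = 2008.7113
b = 3125*sin(310°) = -2393.8889

3125 cis(310°) = 2008.7113 - 2393.8889i


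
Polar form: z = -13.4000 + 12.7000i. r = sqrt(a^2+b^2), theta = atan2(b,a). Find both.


r = sqrt(179.56+161.29) = sqrt(340.85) = 18.4621
theta = atan2(12.7, -13.4) = 136.5363 degrees

r = 18.4621, theta = 136.5363 degrees


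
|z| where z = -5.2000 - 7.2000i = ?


|z| = sqrt((-5.2)^2 + (-7.2)^2) = sqrt(27.04 + 51.84) = sqrt(78.88) = 8.8814

|z| = 8.8814


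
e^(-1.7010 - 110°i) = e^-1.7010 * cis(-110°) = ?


e^-1.7010 = 0.1825
cos(-110°) = -0.342
sin(-110°) = -0.9397
Real = 0.1825*(-0.342) = -0.0624
Imag = 0.1825*(-0.9397) = -0.1715

-0.0624 - 0.1715i


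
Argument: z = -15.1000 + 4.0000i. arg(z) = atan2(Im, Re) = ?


Re = -15.1, Im = 4
arg = atan2(4, -15.1) = 165.1631 degrees

arg(z) = 165.1631 degrees


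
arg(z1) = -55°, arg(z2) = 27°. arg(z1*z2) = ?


arg(z1*z2) = -55° + 27° = -28°
Normalized to (-180°, 180°]: -28°

-28°


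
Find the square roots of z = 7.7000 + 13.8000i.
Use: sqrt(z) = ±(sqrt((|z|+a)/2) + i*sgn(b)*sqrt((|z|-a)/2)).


|z| = sqrt(59.29+190.44) = 15.8028
sqrt((|z|+a)/2) = sqrt((15.8028+7.7)/2) = sqrt(11.7514) = 3.4280
sqrt((|z|-a)/2) = sqrt((15.8028-7.7)/2) = sqrt(4.0514) = 2.0128

±(3.4280 + 2.0128i) i.e. 3.4280 + 2.0128i and -3.4280 - 2.0128i


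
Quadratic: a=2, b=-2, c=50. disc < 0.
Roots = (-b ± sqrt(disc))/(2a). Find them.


disc = (-2)^2 - 4*2*50 = 4 - 400 = -396
sqrt(|disc|) = sqrt(396) = 19.8997
Real part = 2/(2*2) = 0.5000
Imag part = 19.8997/(2*2) = 4.9749

0.5000 ± 4.9749i


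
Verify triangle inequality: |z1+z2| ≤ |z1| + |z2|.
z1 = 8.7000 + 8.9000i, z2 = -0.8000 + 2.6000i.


|z1| = sqrt(8.7^2 + 8.9^2) = sqrt(154.9) = 12.4459
|z2| = sqrt((-0.8)^2 + 2.6^2) = sqrt(7.4) = 2.7203
z1+z2 = 7.9000 + 11.5000i
|z1+z2| = sqrt(194.66) = 13.9521
|z1|+|z2| = 12.4459 + 2.7203 = 15.1662

|z1+z2| = 13.9521 ≤ |z1|+|z2| = 15.1662 (verified)


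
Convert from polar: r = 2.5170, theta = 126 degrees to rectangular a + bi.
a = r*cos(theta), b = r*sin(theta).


a = 2.5170*cos(126°) = 2.5170*(-0.5878) = -1.4795
b = 2.5170*sin(126°) = 2.5170*0.809 = 2.0363

-1.4795 + 2.0363i


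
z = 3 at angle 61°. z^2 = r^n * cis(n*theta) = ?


r^2 = 3^2 = 9
n*theta = 2*61° = 122° = 122° (mod 360)
a = 9*cos(122°) = -4.7693
b = 9*sin(122°) = 7.6324

9 cis(122°) = -4.7693 + 7.6324i


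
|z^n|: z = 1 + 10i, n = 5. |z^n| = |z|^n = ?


|z| = sqrt(1+100) = sqrt(101) = 10.0499
|z^5| = |z|^5 = (sqrt(101))^5 = 101^2 * sqrt(101) = 10201*sqrt(101)

|z^5| = 10201*sqrt(101) ≈ 102518.7812


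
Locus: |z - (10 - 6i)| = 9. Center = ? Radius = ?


|z - z0| = r is a circle with center z0 and radius r.
Center = (10, -6), radius = 9

Circle with center (10, -6) and radius 9


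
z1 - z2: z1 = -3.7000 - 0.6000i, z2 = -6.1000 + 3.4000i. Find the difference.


Real: -3.7 + 6.1 = 2.4
Imag: -0.6 - 3.4 = -4

2.4000 - 4.0000i


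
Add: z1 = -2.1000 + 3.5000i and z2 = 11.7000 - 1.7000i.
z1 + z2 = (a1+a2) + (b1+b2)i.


Real: -2.1 + 11.7 = 9.6
Imag: 3.5 - 1.7 = 1.8

9.6000 + 1.8000i


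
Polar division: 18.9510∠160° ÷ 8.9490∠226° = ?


r = 18.9510 / 8.9490 = 2.1177
theta = 160° - 226° = -66° = 294° (mod 360)

2.1177 cis(294°)


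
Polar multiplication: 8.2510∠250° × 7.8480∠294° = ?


r = 8.2510 * 7.8480 = 64.7538
theta = 250° + 294° = 544° = 184° (mod 360)

64.7538 cis(184°)


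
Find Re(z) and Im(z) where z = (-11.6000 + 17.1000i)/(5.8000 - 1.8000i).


Multiply by conjugate: (-11.6000 + 17.1000i)(5.8000 + 1.8000i) / (5.8^2 + (-1.8)^2)
Numerator real = -11.6*5.8 + 17.1*(-1.8) = -98.06
Numerator imag = 17.1*5.8 - (-11.6)*(-1.8) = 78.3
Denominator = 36.88
Re(z) = -98.06/36.88 = -2.6589
Im(z) = 78.3/36.88 = 2.1231

Re(z) = -2.6589, Im(z) = 2.1231


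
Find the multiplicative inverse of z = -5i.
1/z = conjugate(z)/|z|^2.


|z|^2 = 0+25 = 25
1/z = (0 + 5i)/25

1/z = 0 + 0.2000i


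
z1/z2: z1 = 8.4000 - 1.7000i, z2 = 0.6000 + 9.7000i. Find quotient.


Conjugate of z2 = 0.6000 - 9.7000i
Numerator: (8.4000 - 1.7000i)(0.6000 - 9.7000i) = -11.4500 - 82.5000i
Denominator: 0.6^2 + 9.7^2 = 94.45
Result = (-11.4500 - 82.5000i)/94.45

-0.1212 - 0.8735i


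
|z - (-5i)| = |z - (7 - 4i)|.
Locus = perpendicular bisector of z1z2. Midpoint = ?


Equal distances means the locus is the perpendicular bisector of z1 and z2.
Midpoint = ((0+7)/2, (-5+(-4))/2) = (3.5000, -4.5000)

Perpendicular bisector through (3.5000, -4.5000)


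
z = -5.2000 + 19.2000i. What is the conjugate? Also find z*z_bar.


z_bar = -5.2000 - 19.2000i
z*z_bar = (-5.2)^2 + 19.2^2 = 27.04 + 368.64 = 395.68

z_bar = -5.2000 - 19.2000i, z*z_bar = 395.68


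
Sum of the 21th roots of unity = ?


The sum of all 21th roots of unity is 0.
Geometric series: (1 - w^21)/(1 - w) = (1-1)/(1-w) = 0 since w^21 = 1, w ≠ 1.
Alternatively: coefficient of z^20 in z^21 - 1 is 0.

0


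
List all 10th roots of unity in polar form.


The 10th roots of unity are cis(360k/10°) for k=0..9
Angle step = 360/10 = 36°
Primitive root: cis(36°)
Primitive root = 0.8090 + 0.5878i

10 roots at angles: 0°, 36°, 72°, 108°, 144°, 180°, 216°, 252°, 288°, 324°


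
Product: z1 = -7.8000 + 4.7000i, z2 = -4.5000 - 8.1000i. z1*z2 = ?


Real = -7.8*(-4.5) - 4.7*(-8.1) = 35.1 - (-38.07) = 73.17
Imag = -7.8*(-8.1) - (4.5)*4.7 = 63.18 - (21.15) = 42.03

73.1700 + 42.0300i


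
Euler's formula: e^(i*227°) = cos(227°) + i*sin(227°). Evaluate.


cos(227°) = -0.6820
sin(227°) = -0.7314

e^(i*227°) = -0.6820 - 0.7314i


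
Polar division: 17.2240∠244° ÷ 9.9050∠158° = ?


r = 17.2240 / 9.9050 = 1.7389
theta = 244° - 158° = 86° = 86° (mod 360)

1.7389 cis(86°)


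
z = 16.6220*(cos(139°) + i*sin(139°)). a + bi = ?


a = 16.6220*cos(139°) = 16.6220*(-0.75471) = -12.5448
b = 16.6220*sin(139°) = 16.6220*0.65606 = 10.9050

-12.5448 + 10.9050i


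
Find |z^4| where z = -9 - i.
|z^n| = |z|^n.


|z| = sqrt(81+1) = sqrt(82) = 9.0554
|z^4| = |z|^4 = (sqrt(82))^4 = 82^2 = 6724

|z^4| = 6724


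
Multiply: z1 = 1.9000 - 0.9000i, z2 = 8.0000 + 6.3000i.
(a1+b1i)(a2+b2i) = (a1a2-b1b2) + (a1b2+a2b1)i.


Real = 1.9*8 - (-0.9)*6.3 = 15.2 - (-5.67) = 20.87
Imag = 1.9*6.3 + 8*(-0.9) = 11.97 - (7.2) = 4.77

20.8700 + 4.7700i


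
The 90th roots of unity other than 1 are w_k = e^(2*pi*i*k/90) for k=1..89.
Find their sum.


With w = e^(2*pi*i/90), all 90 of the 90th roots of unity w^0 = 1, w, ..., w^(89) sum to 0: 1 + w + ... + w^(89) = (1 - w^90)/(1 - w) = 0 since w^90 = 1, w ≠ 1.
Removing the root 1: w + w^2 + ... + w^(89) = 0 - 1 = -1

Sum = -1


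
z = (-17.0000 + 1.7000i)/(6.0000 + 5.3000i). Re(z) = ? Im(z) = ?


Multiply by conjugate: (-17.0000 + 1.7000i)(6.0000 - 5.3000i) / (6^2 + 5.3^2)
Numerator real = -17*6 + 1.7*5.3 = -92.99
Numerator imag = 1.7*6 - (-17)*5.3 = 100.3
Denominator = 64.09
Re(z) = -92.99/64.09 = -1.4509
Im(z) = 100.3/64.09 = 1.5650

Re(z) = -1.4509, Im(z) = 1.5650


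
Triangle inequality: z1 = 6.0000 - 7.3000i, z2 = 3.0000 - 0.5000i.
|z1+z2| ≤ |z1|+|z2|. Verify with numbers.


|z1| = sqrt(6^2 + (-7.3)^2) = sqrt(89.29) = 9.4493
|z2| = sqrt(3^2 + (-0.5)^2) = sqrt(9.25) = 3.0414
z1+z2 = 9.0000 - 7.8000i
|z1+z2| = sqrt(141.84) = 11.9097
|z1|+|z2| = 9.4493 + 3.0414 = 12.4907

|z1+z2| = 11.9097 ≤ |z1|+|z2| = 12.4907 (verified)


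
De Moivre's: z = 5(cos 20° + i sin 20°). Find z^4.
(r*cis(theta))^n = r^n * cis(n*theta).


r^4 = 5^4 = 625
n*theta = 4*20° = 80° = 80° (mod 360)
a = 625*cos(80°) = 108.5301
b = 625*sin(80°) = 615.5048

625 cis(80°) = 108.5301 + 615.5048i


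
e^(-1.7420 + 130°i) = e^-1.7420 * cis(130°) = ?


e^-1.7420 = 0.1752
cos(130°) = -0.6428
sin(130°) = 0.766
Real = 0.1752*(-0.6428) = -0.1126
Imag = 0.1752*0.766 = 0.1342

-0.1126 + 0.1342i


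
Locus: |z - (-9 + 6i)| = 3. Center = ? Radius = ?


|z - z0| = r is a circle with center z0 and radius r.
Center = (-9, 6), radius = 3

Circle with center (-9, 6) and radius 3


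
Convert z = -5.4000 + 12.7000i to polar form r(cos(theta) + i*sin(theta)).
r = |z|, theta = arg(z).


r = sqrt(29.16+161.29) = sqrt(190.45) = 13.8004
theta = atan2(12.7, -5.4) = 113.0350 degrees

r = 13.8004, theta = 113.0350 degrees


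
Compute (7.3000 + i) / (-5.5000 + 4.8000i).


Conjugate of z2 = -5.5000 - 4.8000i
Numerator: (7.3000 + i)(-5.5000 - 4.8000i) = -35.3500 - 40.5400i
Denominator: (-5.5)^2 + 4.8^2 = 53.29
Result = (-35.3500 - 40.5400i)/53.29

-0.6634 - 0.7607i


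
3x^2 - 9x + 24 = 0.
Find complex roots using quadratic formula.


disc = (-9)^2 - 4*3*24 = 81 - 288 = -207
sqrt(|disc|) = sqrt(207) = 14.3875
Real part = 9/(2*3) = 1.5000
Imag part = 14.3875/(2*3) = 2.3979

1.5000 ± 2.3979i


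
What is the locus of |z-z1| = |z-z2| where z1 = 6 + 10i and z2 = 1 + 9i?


Equal distances means the locus is the perpendicular bisector of z1 and z2.
Midpoint = ((6+1)/2, (10+9)/2) = (3.5000, 9.5000)

Perpendicular bisector through (3.5000, 9.5000)


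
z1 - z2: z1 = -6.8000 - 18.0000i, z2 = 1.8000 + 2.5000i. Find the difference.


Real: -6.8 - 1.8 = -8.6
Imag: -18 - 2.5 = -20.5

-8.6000 - 20.5000i


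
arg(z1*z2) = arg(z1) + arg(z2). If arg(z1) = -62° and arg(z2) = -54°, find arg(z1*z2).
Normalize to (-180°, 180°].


arg(z1*z2) = -62° - 54° = -116°
Normalized to (-180°, 180°]: -116°

-116°


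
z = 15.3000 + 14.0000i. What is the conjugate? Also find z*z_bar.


z_bar = 15.3000 - 14.0000i
z*z_bar = 15.3^2 + 14^2 = 234.09 + 196 = 430.09

z_bar = 15.3000 - 14.0000i, z*z_bar = 430.09


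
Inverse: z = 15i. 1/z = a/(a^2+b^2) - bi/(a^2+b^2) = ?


|z|^2 = 0+225 = 225
1/z = (0 - 15i)/225

1/z = 0 - 0.0667i


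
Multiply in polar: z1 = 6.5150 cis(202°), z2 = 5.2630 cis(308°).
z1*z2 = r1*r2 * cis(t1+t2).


r = 6.5150 * 5.2630 = 34.2884
theta = 202° + 308° = 510° = 150° (mod 360)

34.2884 cis(150°)


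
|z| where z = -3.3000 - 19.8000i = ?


|z| = sqrt((-3.3)^2 + (-19.8)^2) = sqrt(10.89 + 392.04) = sqrt(402.93) = 20.0731

|z| = 20.0731


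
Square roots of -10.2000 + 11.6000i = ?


|z| = sqrt(104.04+134.56) = 15.4467
sqrt((|z|+a)/2) = sqrt((15.4467+(-10.2))/2) = sqrt(2.6233) = 1.6197
sqrt((|z|-a)/2) = sqrt((15.4467-(-10.2))/2) = sqrt(12.8233) = 3.5810

±(1.6197 + 3.5810i) i.e. 1.6197 + 3.5810i and -1.6197 - 3.5810i


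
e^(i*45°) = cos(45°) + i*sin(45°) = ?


cos(45°) = 0.7071
sin(45°) = 0.7071

e^(i*45°) = 0.7071 + 0.7071i


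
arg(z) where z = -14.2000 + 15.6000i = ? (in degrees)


Re = -14.2, Im = 15.6
arg = atan2(15.6, -14.2) = 132.3102 degrees

arg(z) = 132.3102 degrees


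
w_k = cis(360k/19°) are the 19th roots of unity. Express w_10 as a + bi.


Angle = 360*10/19 = 189.4737°
a = cos(189.4737°) = -0.9864
b = sin(189.4737°) = -0.1646

-0.9864 - 0.1646i


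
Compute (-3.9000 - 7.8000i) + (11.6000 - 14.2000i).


Real: -3.9 + 11.6 = 7.7
Imag: -7.8 - 14.2 = -22

7.7000 - 22.0000i


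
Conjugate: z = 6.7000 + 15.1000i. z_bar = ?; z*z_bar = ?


z_bar = 6.7000 - 15.1000i
z*z_bar = 6.7^2 + 15.1^2 = 44.89 + 228.01 = 272.9

z_bar = 6.7000 - 15.1000i, z*z_bar = 272.9


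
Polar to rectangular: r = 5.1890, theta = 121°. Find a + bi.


a = 5.1890*cos(121°) = 5.1890*(-0.51504) = -2.6725
b = 5.1890*sin(121°) = 5.1890*0.857167 = 4.4478

-2.6725 + 4.4478i


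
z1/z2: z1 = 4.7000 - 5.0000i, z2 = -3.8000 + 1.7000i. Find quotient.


Conjugate of z2 = -3.8000 - 1.7000i
Numerator: (4.7000 - 5.0000i)(-3.8000 - 1.7000i) = -26.3600 + 11.0100i
Denominator: (-3.8)^2 + 1.7^2 = 17.33
Result = (-26.3600 + 11.0100i)/17.33

-1.5211 + 0.6353i


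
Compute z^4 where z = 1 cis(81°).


r^4 = 1^4 = 1
n*theta = 4*81° = 324° = 324° (mod 360)
a = 1*cos(324°) = 0.8090
b = 1*sin(324°) = -0.5878

1 cis(324°) = 0.8090 - 0.5878i


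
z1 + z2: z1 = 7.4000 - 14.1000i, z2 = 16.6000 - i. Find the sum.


Real: 7.4 + 16.6 = 24
Imag: -14.1 - 1 = -15.1

24.0000 - 15.1000i


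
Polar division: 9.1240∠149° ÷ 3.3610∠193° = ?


r = 9.1240 / 3.3610 = 2.7147
theta = 149° - 193° = -44° = 316° (mod 360)

2.7147 cis(316°)


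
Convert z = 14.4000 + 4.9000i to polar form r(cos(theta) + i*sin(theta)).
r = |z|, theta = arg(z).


r = sqrt(207.36+24.01) = sqrt(231.37) = 15.2109
theta = atan2(4.9, 14.4) = 18.7923 degrees

r = 15.2109, theta = 18.7923 degrees


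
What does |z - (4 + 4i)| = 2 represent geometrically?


|z - z0| = r is a circle with center z0 and radius r.
Center = (4, 4), radius = 2

Circle with center (4, 4) and radius 2


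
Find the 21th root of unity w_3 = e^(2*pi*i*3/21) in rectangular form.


Angle = 360*3/21 = 51.4286°
a = cos(51.4286°) = 0.6235
b = sin(51.4286°) = 0.7818

0.6235 + 0.7818i


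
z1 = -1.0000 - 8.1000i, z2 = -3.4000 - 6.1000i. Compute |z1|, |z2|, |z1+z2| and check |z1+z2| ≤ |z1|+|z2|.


|z1| = sqrt((-1)^2 + (-8.1)^2) = sqrt(66.61) = 8.1615
|z2| = sqrt((-3.4)^2 + (-6.1)^2) = sqrt(48.77) = 6.9836
z1+z2 = -4.4000 - 14.2000i
|z1+z2| = sqrt(221) = 14.8661
|z1|+|z2| = 8.1615 + 6.9836 = 15.1451

|z1+z2| = 14.8661 ≤ |z1|+|z2| = 15.1451 (verified)


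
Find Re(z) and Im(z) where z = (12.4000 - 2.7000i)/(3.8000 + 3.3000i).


Multiply by conjugate: (12.4000 - 2.7000i)(3.8000 - 3.3000i) / (3.8^2 + 3.3^2)
Numerator real = 12.4*3.8 - (2.7)*3.3 = 38.21
Numerator imag = -2.7*3.8 - 12.4*3.3 = -51.18
Denominator = 25.33
Re(z) = 38.21/25.33 = 1.5085
Im(z) = -51.18/25.33 = -2.0205

Re(z) = 1.5085, Im(z) = -2.0205


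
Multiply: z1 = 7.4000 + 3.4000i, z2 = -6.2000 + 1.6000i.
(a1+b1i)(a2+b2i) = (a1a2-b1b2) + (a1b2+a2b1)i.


Real = 7.4*(-6.2) - 3.4*1.6 = -45.88 - 5.44 = -51.32
Imag = 7.4*1.6 - (6.2)*3.4 = 11.84 - (21.08) = -9.24

-51.3200 - 9.2400i


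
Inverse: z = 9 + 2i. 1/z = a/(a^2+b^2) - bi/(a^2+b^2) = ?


|z|^2 = 81+4 = 85
1/z = (9 - 2i)/85

1/z = 0.1059 - 0.0235i


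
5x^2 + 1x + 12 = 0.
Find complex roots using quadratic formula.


disc = 1^2 - 4*5*12 = 1 - 240 = -239
sqrt(|disc|) = sqrt(239) = 15.4596
Real part = -1/(2*5) = -0.1000
Imag part = 15.4596/(2*5) = 1.5460

-0.1000 ± 1.5460i


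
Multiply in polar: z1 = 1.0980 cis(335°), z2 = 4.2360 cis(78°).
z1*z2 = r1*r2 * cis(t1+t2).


r = 1.0980 * 4.2360 = 4.6511
theta = 335° + 78° = 413° = 53° (mod 360)

4.6511 cis(53°)


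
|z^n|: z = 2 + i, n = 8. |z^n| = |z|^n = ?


|z| = sqrt(4+1) = sqrt(5) = 2.2361
|z^8| = |z|^8 = (sqrt(5))^8 = 5^4 = 625

|z^8| = 625


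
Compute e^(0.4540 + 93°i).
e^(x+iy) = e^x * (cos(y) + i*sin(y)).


e^0.4540 = 1.5746
cos(93°) = -0.0523
sin(93°) = 0.9986
Real = 1.5746*(-0.0523) = -0.0824
Imag = 1.5746*0.9986 = 1.5724

-0.0824 + 1.5724i


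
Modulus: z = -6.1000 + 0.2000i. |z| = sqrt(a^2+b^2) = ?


|z| = sqrt((-6.1)^2 + 0.2^2) = sqrt(37.21 + 0.04) = sqrt(37.25) = 6.1033

|z| = 6.1033


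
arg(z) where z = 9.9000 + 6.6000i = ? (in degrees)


Re = 9.9, Im = 6.6
arg = atan2(6.6, 9.9) = 33.6901 degrees

arg(z) = 33.6901 degrees


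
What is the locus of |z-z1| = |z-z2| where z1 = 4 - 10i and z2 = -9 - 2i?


Equal distances means the locus is the perpendicular bisector of z1 and z2.
Midpoint = ((4+(-9))/2, (-10+(-2))/2) = (-2.5000, -6.0000)

Perpendicular bisector through (-2.5000, -6.0000)


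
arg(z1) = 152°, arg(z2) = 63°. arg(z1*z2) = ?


arg(z1*z2) = 152° + 63° = 215°
Normalized to (-180°, 180°]: -145°

-145°


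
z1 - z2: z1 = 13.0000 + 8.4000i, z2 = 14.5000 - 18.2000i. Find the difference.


Real: 13 - 14.5 = -1.5
Imag: 8.4 + 18.2 = 26.6

-1.5000 + 26.6000i


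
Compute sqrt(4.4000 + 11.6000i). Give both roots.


|z| = sqrt(19.36+134.56) = 12.4064
sqrt((|z|+a)/2) = sqrt((12.4064+4.4)/2) = sqrt(8.4032) = 2.8988
sqrt((|z|-a)/2) = sqrt((12.4064-4.4)/2) = sqrt(4.0032) = 2.0008

±(2.8988 + 2.0008i) i.e. 2.8988 + 2.0008i and -2.8988 - 2.0008i


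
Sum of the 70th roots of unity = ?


The sum of all 70th roots of unity is 0.
Geometric series: (1 - w^70)/(1 - w) = (1-1)/(1-w) = 0 since w^70 = 1, w ≠ 1.
Alternatively: coefficient of z^69 in z^70 - 1 is 0.

0


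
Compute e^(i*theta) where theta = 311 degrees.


cos(311°) = 0.6561
sin(311°) = -0.7547

e^(i*311°) = 0.6561 - 0.7547i


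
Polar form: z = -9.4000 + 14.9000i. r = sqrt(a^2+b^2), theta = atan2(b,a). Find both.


r = sqrt(88.36+222.01) = sqrt(310.37) = 17.6173
theta = atan2(14.9, -9.4) = 122.2467 degrees

r = 17.6173, theta = 122.2467 degrees


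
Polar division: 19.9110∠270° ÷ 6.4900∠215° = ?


r = 19.9110 / 6.4900 = 3.0680
theta = 270° - 215° = 55° = 55° (mod 360)

3.0680 cis(55°)


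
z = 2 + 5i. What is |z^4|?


|z| = sqrt(4+25) = sqrt(29) = 5.3852
|z^4| = |z|^4 = (sqrt(29))^4 = 29^2 = 841

|z^4| = 841


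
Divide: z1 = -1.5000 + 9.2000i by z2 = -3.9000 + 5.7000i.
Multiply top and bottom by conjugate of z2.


Conjugate of z2 = -3.9000 - 5.7000i
Numerator: (-1.5000 + 9.2000i)(-3.9000 - 5.7000i) = 58.2900 - 27.3300i
Denominator: (-3.9)^2 + 5.7^2 = 47.7
Result = (58.2900 - 27.3300i)/47.7

1.2220 - 0.5730i


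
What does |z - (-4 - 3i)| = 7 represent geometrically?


|z - z0| = r is a circle with center z0 and radius r.
Center = (-4, -3), radius = 7

Circle with center (-4, -3) and radius 7


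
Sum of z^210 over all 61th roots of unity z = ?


The roots are w_k = w^k with w = e^(2*pi*i/61), and (w^k)^210 = (w^210)^k.
So S = 1 + u + u^2 + ... + u^(60) with u = w^210.
210 = 3*61 + 27, so 210 is not a multiple of 61: u = (w^61)^3 * w^27 = w^27 ≠ 1 (w is a primitive 61th root), while u^61 = (w^61)^210 = 1.
Geometric series: S = (1 - u^61)/(1 - u) = (1 - 1)/(1 - u) = 0

S = 0


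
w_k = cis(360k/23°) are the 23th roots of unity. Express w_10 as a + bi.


Angle = 360*10/23 = 156.5217°
a = cos(156.5217°) = -0.9172
b = sin(156.5217°) = 0.3984

-0.9172 + 0.3984i


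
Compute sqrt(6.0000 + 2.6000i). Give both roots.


|z| = sqrt(36+6.76) = 6.5391
sqrt((|z|+a)/2) = sqrt((6.5391+6)/2) = sqrt(6.2696) = 2.5039
sqrt((|z|-a)/2) = sqrt((6.5391-6)/2) = sqrt(0.2696) = 0.5192

±(2.5039 + 0.5192i) i.e. 2.5039 + 0.5192i and -2.5039 - 0.5192i


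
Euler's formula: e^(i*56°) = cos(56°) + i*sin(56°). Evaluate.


cos(56°) = 0.5592
sin(56°) = 0.8290

e^(i*56°) = 0.5592 + 0.8290i


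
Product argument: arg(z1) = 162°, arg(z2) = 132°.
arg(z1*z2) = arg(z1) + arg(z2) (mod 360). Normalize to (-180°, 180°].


arg(z1*z2) = 162° + 132° = 294°
Normalized to (-180°, 180°]: -66°

-66°


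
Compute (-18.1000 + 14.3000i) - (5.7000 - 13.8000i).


Real: -18.1 - 5.7 = -23.8
Imag: 14.3 + 13.8 = 28.1

-23.8000 + 28.1000i


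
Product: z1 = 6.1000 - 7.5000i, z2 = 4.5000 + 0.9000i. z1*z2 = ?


Real = 6.1*4.5 - (-7.5)*0.9 = 27.45 - (-6.75) = 34.2
Imag = 6.1*0.9 + 4.5*(-7.5) = 5.49 - (33.75) = -28.26

34.2000 - 28.2600i


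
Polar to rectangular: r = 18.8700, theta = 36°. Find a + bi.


a = 18.8700*cos(36°) = 18.8700*0.80902 = 15.2662
b = 18.8700*sin(36°) = 18.8700*0.587785 = 11.0915

15.2662 + 11.0915i


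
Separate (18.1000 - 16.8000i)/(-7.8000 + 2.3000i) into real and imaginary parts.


Multiply by conjugate: (18.1000 - 16.8000i)(-7.8000 - 2.3000i) / ((-7.8)^2 + 2.3^2)
Numerator real = 18.1*(-7.8) - (16.8)*2.3 = -179.82
Numerator imag = -16.8*(-7.8) - 18.1*2.3 = 89.41
Denominator = 66.13
Re(z) = -179.82/66.13 = -2.7192
Im(z) = 89.41/66.13 = 1.3520

Re(z) = -2.7192, Im(z) = 1.3520


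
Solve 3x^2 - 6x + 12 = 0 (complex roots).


disc = (-6)^2 - 4*3*12 = 36 - 144 = -108
sqrt(|disc|) = sqrt(108) = 10.3923
Real part = 6/(2*3) = 1.0000
Imag part = 10.3923/(2*3) = 1.7321

1.0000 ± 1.7321i


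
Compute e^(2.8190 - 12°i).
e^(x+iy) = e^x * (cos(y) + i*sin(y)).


e^2.8190 = 16.76008
cos(-12°) = 0.978148
sin(-12°) = -0.20791
Real = 16.76008*0.978148 = 16.3938
Imag = 16.76008*(-0.20791) = -3.4846

16.3938 - 3.4846i


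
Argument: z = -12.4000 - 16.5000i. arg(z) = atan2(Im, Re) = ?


Re = -12.4, Im = -16.5
arg = atan2(-16.5, -12.4) = -126.9254 degrees

arg(z) = -126.9254 degrees


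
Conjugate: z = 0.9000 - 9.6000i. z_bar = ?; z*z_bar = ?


z_bar = 0.9000 + 9.6000i
z*z_bar = 0.9^2 + (-9.6)^2 = 0.81 + 92.16 = 92.97

z_bar = 0.9000 + 9.6000i, z*z_bar = 92.97


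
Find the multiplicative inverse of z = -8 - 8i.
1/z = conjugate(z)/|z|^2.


|z|^2 = 64+64 = 128
1/z = (-8 + 8i)/128

1/z = -0.0625 + 0.0625i


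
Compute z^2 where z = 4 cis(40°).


r^2 = 4^2 = 16
n*theta = 2*40° = 80° = 80° (mod 360)
a = 16*cos(80°) = 2.7784
b = 16*sin(80°) = 15.7569

16 cis(80°) = 2.7784 + 15.7569i


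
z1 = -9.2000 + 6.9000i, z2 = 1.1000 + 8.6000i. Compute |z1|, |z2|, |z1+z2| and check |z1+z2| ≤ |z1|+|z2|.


|z1| = sqrt((-9.2)^2 + 6.9^2) = sqrt(132.25) = 11.5000
|z2| = sqrt(1.1^2 + 8.6^2) = sqrt(75.17) = 8.6701
z1+z2 = -8.1000 + 15.5000i
|z1+z2| = sqrt(305.86) = 17.4889
|z1|+|z2| = 11.5000 + 8.6701 = 20.1701

|z1+z2| = 17.4889 ≤ |z1|+|z2| = 20.1701 (verified)


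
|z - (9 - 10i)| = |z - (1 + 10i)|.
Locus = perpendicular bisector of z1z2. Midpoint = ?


Equal distances means the locus is the perpendicular bisector of z1 and z2.
Midpoint = ((9+1)/2, (-10+10)/2) = (5.0000, 0)

Perpendicular bisector through (5.0000, 0)


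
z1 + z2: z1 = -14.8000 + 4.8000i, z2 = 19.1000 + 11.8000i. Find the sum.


Real: -14.8 + 19.1 = 4.3
Imag: 4.8 + 11.8 = 16.6

4.3000 + 16.6000i


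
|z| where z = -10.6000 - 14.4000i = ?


|z| = sqrt((-10.6)^2 + (-14.4)^2) = sqrt(112.36 + 207.36) = sqrt(319.72) = 17.8807

|z| = 17.8807


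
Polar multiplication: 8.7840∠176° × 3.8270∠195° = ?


r = 8.7840 * 3.8270 = 33.6164
theta = 176° + 195° = 371° = 11° (mod 360)

33.6164 cis(11°)


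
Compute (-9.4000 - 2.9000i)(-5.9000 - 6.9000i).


Real = -9.4*(-5.9) - (-2.9)*(-6.9) = 55.46 - 20.01 = 35.45
Imag = -9.4*(-6.9) - (5.9)*(-2.9) = 64.86 + 17.11 = 81.97

35.4500 + 81.9700i


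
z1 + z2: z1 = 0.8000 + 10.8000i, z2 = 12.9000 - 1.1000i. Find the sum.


Real: 0.8 + 12.9 = 13.7
Imag: 10.8 - 1.1 = 9.7

13.7000 + 9.7000i


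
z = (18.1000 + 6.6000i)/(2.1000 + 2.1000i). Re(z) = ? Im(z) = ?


Multiply by conjugate: (18.1000 + 6.6000i)(2.1000 - 2.1000i) / (2.1^2 + 2.1^2)
Numerator real = 18.1*2.1 + 6.6*2.1 = 51.87
Numerator imag = 6.6*2.1 - 18.1*2.1 = -24.15
Denominator = 8.82
Re(z) = 51.87/8.82 = 5.8810
Im(z) = -24.15/8.82 = -2.7381

Re(z) = 5.8810, Im(z) = -2.7381


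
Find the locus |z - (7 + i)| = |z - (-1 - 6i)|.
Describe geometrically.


Equal distances means the locus is the perpendicular bisector of z1 and z2.
Midpoint = ((7+(-1))/2, (1+(-6))/2) = (3.0000, -2.5000)

Perpendicular bisector through (3.0000, -2.5000)


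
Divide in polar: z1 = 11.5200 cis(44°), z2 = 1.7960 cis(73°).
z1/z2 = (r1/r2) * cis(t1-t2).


r = 11.5200 / 1.7960 = 6.4143
theta = 44° - 73° = -29° = 331° (mod 360)

6.4143 cis(331°)


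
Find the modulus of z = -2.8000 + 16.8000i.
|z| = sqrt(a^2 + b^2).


|z| = sqrt((-2.8)^2 + 16.8^2) = sqrt(7.84 + 282.24) = sqrt(290.08) = 17.0317

|z| = 17.0317


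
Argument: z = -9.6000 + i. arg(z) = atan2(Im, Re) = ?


Re = -9.6, Im = 1
arg = atan2(1, -9.6) = 174.0531 degrees

arg(z) = 174.0531 degrees


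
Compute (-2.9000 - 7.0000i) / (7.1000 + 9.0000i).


Conjugate of z2 = 7.1000 - 9.0000i
Numerator: (-2.9000 - 7.0000i)(7.1000 - 9.0000i) = -83.5900 - 23.6000i
Denominator: 7.1^2 + 9^2 = 131.41
Result = (-83.5900 - 23.6000i)/131.41

-0.6361 - 0.1796i


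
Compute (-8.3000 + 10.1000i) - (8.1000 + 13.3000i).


Real: -8.3 - 8.1 = -16.4
Imag: 10.1 - 13.3 = -3.2

-16.4000 - 3.2000i


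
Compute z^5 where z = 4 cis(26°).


r^5 = 4^5 = 1024
n*theta = 5*26° = 130° = 130° (mod 360)
a = 1024*cos(130°) = -658.2145
b = 1024*sin(130°) = 784.4295

1024 cis(130°) = -658.2145 + 784.4295i


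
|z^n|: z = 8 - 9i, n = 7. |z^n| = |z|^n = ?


|z| = sqrt(64+81) = sqrt(145) = 12.0416
|z^7| = |z|^7 = (sqrt(145))^7 = 145^3 * sqrt(145) = 3048625*sqrt(145)

|z^7| = 3048625*sqrt(145) ≈ 36710306.2728


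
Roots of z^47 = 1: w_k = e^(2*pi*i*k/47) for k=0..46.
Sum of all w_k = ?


The sum of all 47th roots of unity is 0.
Geometric series: (1 - w^47)/(1 - w) = (1-1)/(1-w) = 0 since w^47 = 1, w ≠ 1.
Alternatively: coefficient of z^46 in z^47 - 1 is 0.

0


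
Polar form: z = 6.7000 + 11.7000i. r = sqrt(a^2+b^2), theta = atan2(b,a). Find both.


r = sqrt(44.89+136.89) = sqrt(181.78) = 13.4826
theta = atan2(11.7, 6.7) = 60.2024 degrees

r = 13.4826, theta = 60.2024 degrees


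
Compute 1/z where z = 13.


|z|^2 = 169+0 = 169
1/z = (13 - 0i)/169

1/z = 0.0769 + 0i


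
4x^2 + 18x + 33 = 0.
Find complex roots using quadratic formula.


disc = 18^2 - 4*4*33 = 324 - 528 = -204
sqrt(|disc|) = sqrt(204) = 14.2829
Real part = -18/(2*4) = -2.2500
Imag part = 14.2829/(2*4) = 1.7854

-2.2500 ± 1.7854i


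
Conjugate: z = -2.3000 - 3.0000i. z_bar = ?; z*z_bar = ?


z_bar = -2.3000 + 3.0000i
z*z_bar = (-2.3)^2 + (-3)^2 = 5.29 + 9 = 14.29

z_bar = -2.3000 + 3.0000i, z*z_bar = 14.29


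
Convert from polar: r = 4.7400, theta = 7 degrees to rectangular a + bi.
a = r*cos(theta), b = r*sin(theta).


a = 4.7400*cos(7°) = 4.7400*0.99255 = 4.7047
b = 4.7400*sin(7°) = 4.7400*0.12187 = 0.5777

4.7047 + 0.5777i


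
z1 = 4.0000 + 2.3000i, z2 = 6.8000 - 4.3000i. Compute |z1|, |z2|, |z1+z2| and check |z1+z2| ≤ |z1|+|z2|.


|z1| = sqrt(4^2 + 2.3^2) = sqrt(21.29) = 4.6141
|z2| = sqrt(6.8^2 + (-4.3)^2) = sqrt(64.73) = 8.0455
z1+z2 = 10.8000 - 2.0000i
|z1+z2| = sqrt(120.64) = 10.9836
|z1|+|z2| = 4.6141 + 8.0455 = 12.6596

|z1+z2| = 10.9836 ≤ |z1|+|z2| = 12.6596 (verified)


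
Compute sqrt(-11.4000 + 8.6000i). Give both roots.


|z| = sqrt(129.96+73.96) = 14.2801
sqrt((|z|+a)/2) = sqrt((14.2801+(-11.4))/2) = sqrt(1.4400) = 1.2000
sqrt((|z|-a)/2) = sqrt((14.2801-(-11.4))/2) = sqrt(12.8400) = 3.5833

±(1.2000 + 3.5833i) i.e. 1.2000 + 3.5833i and -1.2000 - 3.5833i


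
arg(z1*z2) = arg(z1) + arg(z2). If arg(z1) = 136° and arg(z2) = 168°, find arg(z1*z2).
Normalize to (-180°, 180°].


arg(z1*z2) = 136° + 168° = 304°
Normalized to (-180°, 180°]: -56°

-56°


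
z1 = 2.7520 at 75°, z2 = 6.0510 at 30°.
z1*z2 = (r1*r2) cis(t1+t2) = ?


r = 2.7520 * 6.0510 = 16.6524
theta = 75° + 30° = 105° = 105° (mod 360)

16.6524 cis(105°)


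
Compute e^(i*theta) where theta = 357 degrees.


cos(357°) = 0.9986
sin(357°) = -0.0523

e^(i*357°) = 0.9986 - 0.0523i


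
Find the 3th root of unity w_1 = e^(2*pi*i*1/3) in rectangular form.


Angle = 360*1/3 = 120°
a = cos(120°) = -0.5000
b = sin(120°) = 0.8660

-0.5000 + 0.8660i


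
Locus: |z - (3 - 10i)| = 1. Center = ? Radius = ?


|z - z0| = r is a circle with center z0 and radius r.
Center = (3, -10), radius = 1

Circle with center (3, -10) and radius 1


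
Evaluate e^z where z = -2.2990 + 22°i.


e^-2.2990 = 0.1004
cos(22°) = 0.9272
sin(22°) = 0.3746
Real = 0.1004*0.9272 = 0.0931
Imag = 0.1004*0.3746 = 0.0376

0.0931 + 0.0376i


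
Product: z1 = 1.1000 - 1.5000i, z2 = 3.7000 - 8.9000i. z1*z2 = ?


Real = 1.1*3.7 - (-1.5)*(-8.9) = 4.07 - 13.35 = -9.28
Imag = 1.1*(-8.9) + 3.7*(-1.5) = -9.79 - (5.55) = -15.34

-9.2800 - 15.3400i


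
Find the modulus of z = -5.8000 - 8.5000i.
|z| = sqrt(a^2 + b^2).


|z| = sqrt((-5.8)^2 + (-8.5)^2) = sqrt(33.64 + 72.25) = sqrt(105.89) = 10.2903

|z| = 10.2903


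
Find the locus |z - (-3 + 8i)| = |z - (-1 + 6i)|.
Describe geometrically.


Equal distances means the locus is the perpendicular bisector of z1 and z2.
Midpoint = ((-3+(-1))/2, (8+6)/2) = (-2.0000, 7.0000)

Perpendicular bisector through (-2.0000, 7.0000)


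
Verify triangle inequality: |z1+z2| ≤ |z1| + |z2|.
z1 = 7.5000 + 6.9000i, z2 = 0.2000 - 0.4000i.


|z1| = sqrt(7.5^2 + 6.9^2) = sqrt(103.86) = 10.1912
|z2| = sqrt(0.2^2 + (-0.4)^2) = sqrt(0.2) = 0.4472
z1+z2 = 7.7000 + 6.5000i
|z1+z2| = sqrt(101.54) = 10.0767
|z1|+|z2| = 10.1912 + 0.4472 = 10.6384

|z1+z2| = 10.0767 ≤ |z1|+|z2| = 10.6384 (verified)


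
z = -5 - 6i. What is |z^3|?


|z| = sqrt(25+36) = sqrt(61) = 7.8102
|z^3| = |z|^3 = (sqrt(61))^3 = 61*sqrt(61)

|z^3| = 61*sqrt(61) ≈ 476.4252


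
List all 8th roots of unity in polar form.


The 8th roots of unity are cis(360k/8°) for k=0..7
Angle step = 360/8 = 45°
Primitive root: cis(45°)
Primitive root = 0.7071 + 0.7071i

8 roots at angles: 0°, 45°, 90°, 135°, 180°, 225°, 270°, 315°


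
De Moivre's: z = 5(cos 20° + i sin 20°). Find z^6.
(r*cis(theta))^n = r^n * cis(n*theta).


r^6 = 5^6 = 15625
n*theta = 6*20° = 120° = 120° (mod 360)
a = 15625*cos(120°) = -7812.5000
b = 15625*sin(120°) = 13531.6469

15625 cis(120°) = -7812.5000 + 13531.6469i


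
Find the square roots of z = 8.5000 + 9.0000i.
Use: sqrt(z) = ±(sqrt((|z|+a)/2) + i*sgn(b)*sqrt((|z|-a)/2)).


|z| = sqrt(72.25+81) = 12.3794
sqrt((|z|+a)/2) = sqrt((12.3794+8.5)/2) = sqrt(10.4397) = 3.2311
sqrt((|z|-a)/2) = sqrt((12.3794-8.5)/2) = sqrt(1.9397) = 1.3927

±(3.2311 + 1.3927i) i.e. 3.2311 + 1.3927i and -3.2311 - 1.3927i


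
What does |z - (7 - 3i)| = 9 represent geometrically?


|z - z0| = r is a circle with center z0 and radius r.
Center = (7, -3), radius = 9

Circle with center (7, -3) and radius 9


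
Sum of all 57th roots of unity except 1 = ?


With w = e^(2*pi*i/57), all 57 of the 57th roots of unity w^0 = 1, w, ..., w^(56) sum to 0: 1 + w + ... + w^(56) = (1 - w^57)/(1 - w) = 0 since w^57 = 1, w ≠ 1.
Removing the root 1: w + w^2 + ... + w^(56) = 0 - 1 = -1

Sum = -1


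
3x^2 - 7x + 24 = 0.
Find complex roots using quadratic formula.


disc = (-7)^2 - 4*3*24 = 49 - 288 = -239
sqrt(|disc|) = sqrt(239) = 15.4596
Real part = 7/(2*3) = 1.1667
Imag part = 15.4596/(2*3) = 2.5766

1.1667 ± 2.5766i


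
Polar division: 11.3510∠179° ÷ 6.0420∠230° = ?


r = 11.3510 / 6.0420 = 1.8787
theta = 179° - 230° = -51° = 309° (mod 360)

1.8787 cis(309°)


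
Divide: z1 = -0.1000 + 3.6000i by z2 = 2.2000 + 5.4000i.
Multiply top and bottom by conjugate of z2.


Conjugate of z2 = 2.2000 - 5.4000i
Numerator: (-0.1000 + 3.6000i)(2.2000 - 5.4000i) = 19.2200 + 8.4600i
Denominator: 2.2^2 + 5.4^2 = 34
Result = (19.2200 + 8.4600i)/34

0.5653 + 0.2488i


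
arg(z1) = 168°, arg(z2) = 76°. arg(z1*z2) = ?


arg(z1*z2) = 168° + 76° = 244°
Normalized to (-180°, 180°]: -116°

-116°


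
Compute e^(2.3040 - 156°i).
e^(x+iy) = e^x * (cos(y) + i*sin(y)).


e^2.3040 = 10.0142
cos(-156°) = -0.913545
sin(-156°) = -0.406737
Real = 10.0142*(-0.913545) = -9.1484
Imag = 10.0142*(-0.406737) = -4.0731

-9.1484 - 4.0731i


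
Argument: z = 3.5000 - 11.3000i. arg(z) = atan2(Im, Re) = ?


Re = 3.5, Im = -11.3
arg = atan2(-11.3, 3.5) = -72.7904 degrees

arg(z) = -72.7904 degrees


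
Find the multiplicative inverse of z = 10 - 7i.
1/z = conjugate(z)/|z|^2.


|z|^2 = 100+49 = 149
1/z = (10 + 7i)/149

1/z = 0.0671 + 0.0470i


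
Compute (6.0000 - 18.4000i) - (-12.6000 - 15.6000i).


Real: 6 + 12.6 = 18.6
Imag: -18.4 + 15.6 = -2.8

18.6000 - 2.8000i


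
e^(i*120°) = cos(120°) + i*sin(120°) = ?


cos(120°) = -0.5000
sin(120°) = 0.8660

e^(i*120°) = -0.5000 + 0.8660i


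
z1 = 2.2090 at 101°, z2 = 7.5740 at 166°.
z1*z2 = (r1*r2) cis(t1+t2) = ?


r = 2.2090 * 7.5740 = 16.7310
theta = 101° + 166° = 267° = 267° (mod 360)

16.7310 cis(267°)


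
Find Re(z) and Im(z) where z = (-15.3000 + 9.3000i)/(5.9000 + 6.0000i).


Multiply by conjugate: (-15.3000 + 9.3000i)(5.9000 - 6.0000i) / (5.9^2 + 6^2)
Numerator real = -15.3*5.9 + 9.3*6 = -34.47
Numerator imag = 9.3*5.9 - (-15.3)*6 = 146.67
Denominator = 70.81
Re(z) = -34.47/70.81 = -0.4868
Im(z) = 146.67/70.81 = 2.0713

Re(z) = -0.4868, Im(z) = 2.0713


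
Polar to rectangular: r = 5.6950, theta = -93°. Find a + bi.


a = 5.6950*cos(-93°) = 5.6950*(-0.05234) = -0.2981
b = 5.6950*sin(-93°) = 5.6950*(-0.99863) = -5.6872

-0.2981 - 5.6872i


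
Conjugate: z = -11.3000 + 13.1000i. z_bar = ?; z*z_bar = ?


z_bar = -11.3000 - 13.1000i
z*z_bar = (-11.3)^2 + 13.1^2 = 127.69 + 171.61 = 299.3

z_bar = -11.3000 - 13.1000i, z*z_bar = 299.3


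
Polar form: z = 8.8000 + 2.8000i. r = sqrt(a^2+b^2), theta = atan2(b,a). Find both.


r = sqrt(77.44+7.84) = sqrt(85.28) = 9.2347
theta = atan2(2.8, 8.8) = 17.6501 degrees

r = 9.2347, theta = 17.6501 degrees


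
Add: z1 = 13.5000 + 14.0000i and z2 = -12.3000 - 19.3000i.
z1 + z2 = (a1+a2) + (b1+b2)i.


Real: 13.5 - 12.3 = 1.2
Imag: 14 - 19.3 = -5.3

1.2000 - 5.3000i


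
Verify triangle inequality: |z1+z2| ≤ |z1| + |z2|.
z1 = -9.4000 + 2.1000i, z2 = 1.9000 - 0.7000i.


|z1| = sqrt((-9.4)^2 + 2.1^2) = sqrt(92.77) = 9.6317
|z2| = sqrt(1.9^2 + (-0.7)^2) = sqrt(4.1) = 2.0248
z1+z2 = -7.5000 + 1.4000i
|z1+z2| = sqrt(58.21) = 7.6295
|z1|+|z2| = 9.6317 + 2.0248 = 11.6565

|z1+z2| = 7.6295 ≤ |z1|+|z2| = 11.6565 (verified)


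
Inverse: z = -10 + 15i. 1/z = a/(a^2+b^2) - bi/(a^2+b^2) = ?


|z|^2 = 100+225 = 325
1/z = (-10 - 15i)/325

1/z = -0.0308 - 0.0462i


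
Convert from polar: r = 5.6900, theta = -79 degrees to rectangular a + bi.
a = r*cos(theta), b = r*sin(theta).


a = 5.6900*cos(-79°) = 5.6900*0.1908 = 1.0857
b = 5.6900*sin(-79°) = 5.6900*(-0.98163) = -5.5855

1.0857 - 5.5855i


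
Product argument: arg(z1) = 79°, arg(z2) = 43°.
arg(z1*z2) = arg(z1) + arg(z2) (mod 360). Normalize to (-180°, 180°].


arg(z1*z2) = 79° + 43° = 122°
Normalized to (-180°, 180°]: 122°

122°


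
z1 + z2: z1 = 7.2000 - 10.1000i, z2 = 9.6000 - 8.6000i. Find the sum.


Real: 7.2 + 9.6 = 16.8
Imag: -10.1 - 8.6 = -18.7

16.8000 - 18.7000i


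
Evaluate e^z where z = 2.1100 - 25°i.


e^2.1100 = 8.2482
cos(-25°) = 0.90631
sin(-25°) = -0.42262
Real = 8.2482*0.90631 = 7.4754
Imag = 8.2482*(-0.42262) = -3.4859

7.4754 - 3.4859i


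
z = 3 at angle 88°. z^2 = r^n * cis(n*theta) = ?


r^2 = 3^2 = 9
n*theta = 2*88° = 176° = 176° (mod 360)
a = 9*cos(176°) = -8.9781
b = 9*sin(176°) = 0.6278

9 cis(176°) = -8.9781 + 0.6278i


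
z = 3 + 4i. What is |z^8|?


|z| = sqrt(9+16) = sqrt(25) = 5
|z^8| = |z|^8 = 5^8 = 390625

|z^8| = 390625


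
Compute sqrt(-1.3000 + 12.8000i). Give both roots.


|z| = sqrt(1.69+163.84) = 12.8658
sqrt((|z|+a)/2) = sqrt((12.8658+(-1.3))/2) = sqrt(5.7829) = 2.4048
sqrt((|z|-a)/2) = sqrt((12.8658-(-1.3))/2) = sqrt(7.0829) = 2.6614

±(2.4048 + 2.6614i) i.e. 2.4048 + 2.6614i and -2.4048 - 2.6614i
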